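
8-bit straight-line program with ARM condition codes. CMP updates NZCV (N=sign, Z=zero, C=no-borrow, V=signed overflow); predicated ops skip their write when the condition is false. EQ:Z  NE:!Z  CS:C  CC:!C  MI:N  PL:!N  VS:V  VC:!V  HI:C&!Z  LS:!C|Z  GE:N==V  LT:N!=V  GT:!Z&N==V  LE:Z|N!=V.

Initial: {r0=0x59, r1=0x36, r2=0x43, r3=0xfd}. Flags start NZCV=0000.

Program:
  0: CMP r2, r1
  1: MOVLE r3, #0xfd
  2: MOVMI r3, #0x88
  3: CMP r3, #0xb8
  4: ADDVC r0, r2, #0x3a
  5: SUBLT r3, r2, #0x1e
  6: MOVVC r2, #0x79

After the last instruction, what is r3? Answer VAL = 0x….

[0] flags=0010 → (cmp)
[1] flags=0010 LE?F → skip
[2] flags=0010 MI?F → skip
[3] flags=0010 → (cmp)
[4] flags=0010 VC?T → r0=0x7d
[5] flags=0010 LT?F → skip
[6] flags=0010 VC?T → r2=0x79

VAL = 0xfd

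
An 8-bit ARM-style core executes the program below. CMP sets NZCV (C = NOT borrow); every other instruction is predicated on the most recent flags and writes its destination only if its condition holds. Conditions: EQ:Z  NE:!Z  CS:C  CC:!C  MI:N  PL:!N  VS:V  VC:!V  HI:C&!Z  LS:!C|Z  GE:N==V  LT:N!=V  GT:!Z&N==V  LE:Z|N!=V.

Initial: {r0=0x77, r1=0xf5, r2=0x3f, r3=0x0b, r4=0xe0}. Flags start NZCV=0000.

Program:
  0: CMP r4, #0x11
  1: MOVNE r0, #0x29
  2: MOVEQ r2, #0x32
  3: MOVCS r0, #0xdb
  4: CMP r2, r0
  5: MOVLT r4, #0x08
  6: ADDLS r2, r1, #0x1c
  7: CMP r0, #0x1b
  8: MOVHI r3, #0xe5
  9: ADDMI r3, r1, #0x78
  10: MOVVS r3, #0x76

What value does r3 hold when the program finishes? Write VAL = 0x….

[0] flags=1010 → (cmp)
[1] flags=1010 NE?T → r0=0x29
[2] flags=1010 EQ?F → skip
[3] flags=1010 CS?T → r0=0xdb
[4] flags=0000 → (cmp)
[5] flags=0000 LT?F → skip
[6] flags=0000 LS?T → r2=0x11
[7] flags=1010 → (cmp)
[8] flags=1010 HI?T → r3=0xe5
[9] flags=1010 MI?T → r3=0x6d
[10] flags=1010 VS?F → skip

VAL = 0x6d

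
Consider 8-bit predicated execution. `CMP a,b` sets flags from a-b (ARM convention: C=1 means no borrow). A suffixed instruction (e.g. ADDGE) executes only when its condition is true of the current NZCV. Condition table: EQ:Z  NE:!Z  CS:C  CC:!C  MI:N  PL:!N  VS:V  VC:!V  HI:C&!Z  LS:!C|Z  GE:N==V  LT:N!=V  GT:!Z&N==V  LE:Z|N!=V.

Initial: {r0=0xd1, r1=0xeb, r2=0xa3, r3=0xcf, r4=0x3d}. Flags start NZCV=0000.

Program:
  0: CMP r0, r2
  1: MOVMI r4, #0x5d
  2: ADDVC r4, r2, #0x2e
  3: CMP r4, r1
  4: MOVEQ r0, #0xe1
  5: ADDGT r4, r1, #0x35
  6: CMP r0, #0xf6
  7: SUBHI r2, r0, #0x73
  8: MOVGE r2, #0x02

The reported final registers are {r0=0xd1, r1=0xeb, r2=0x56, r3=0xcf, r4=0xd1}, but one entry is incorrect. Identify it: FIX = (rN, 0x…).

FIX = (r2, 0xa3)

0: ✓ CMP  NZCV=0010
1: · MOVMI
2: ✓ ADDVC  r4←0xd1
3: ✓ CMP  NZCV=1000
4: · MOVEQ
5: · ADDGT
6: ✓ CMP  NZCV=1000
7: · SUBHI
8: · MOVGE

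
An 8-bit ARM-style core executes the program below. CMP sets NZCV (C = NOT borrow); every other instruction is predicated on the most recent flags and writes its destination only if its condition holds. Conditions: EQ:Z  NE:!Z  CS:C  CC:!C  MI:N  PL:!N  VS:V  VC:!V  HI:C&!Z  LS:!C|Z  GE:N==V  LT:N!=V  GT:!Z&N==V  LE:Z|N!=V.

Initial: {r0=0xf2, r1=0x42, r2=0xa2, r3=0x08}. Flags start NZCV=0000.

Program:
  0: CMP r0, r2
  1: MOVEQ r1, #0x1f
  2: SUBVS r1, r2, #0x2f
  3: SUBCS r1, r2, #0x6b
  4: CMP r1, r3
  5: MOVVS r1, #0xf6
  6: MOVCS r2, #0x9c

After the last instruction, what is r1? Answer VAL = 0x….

VAL = 0x37

[0] flags=0010 → (cmp)
[1] flags=0010 EQ?F → skip
[2] flags=0010 VS?F → skip
[3] flags=0010 CS?T → r1=0x37
[4] flags=0010 → (cmp)
[5] flags=0010 VS?F → skip
[6] flags=0010 CS?T → r2=0x9c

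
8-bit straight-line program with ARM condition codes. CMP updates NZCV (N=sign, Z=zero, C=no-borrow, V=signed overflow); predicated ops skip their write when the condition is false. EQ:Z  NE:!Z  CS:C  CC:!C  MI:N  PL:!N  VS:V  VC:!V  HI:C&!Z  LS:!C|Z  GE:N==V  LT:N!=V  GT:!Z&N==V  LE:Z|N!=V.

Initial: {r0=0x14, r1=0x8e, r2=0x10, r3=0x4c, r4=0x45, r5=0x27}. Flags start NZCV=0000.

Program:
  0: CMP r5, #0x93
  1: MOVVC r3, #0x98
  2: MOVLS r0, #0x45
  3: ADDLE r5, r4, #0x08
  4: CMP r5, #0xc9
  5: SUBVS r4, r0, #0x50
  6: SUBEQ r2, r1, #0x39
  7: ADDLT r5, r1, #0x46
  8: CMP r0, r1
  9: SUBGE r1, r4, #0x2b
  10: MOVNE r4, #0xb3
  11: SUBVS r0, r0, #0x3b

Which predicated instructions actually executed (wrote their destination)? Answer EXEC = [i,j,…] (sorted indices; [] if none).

0: ✓ CMP  NZCV=1001
1: · MOVVC
2: ✓ MOVLS  r0←0x45
3: · ADDLE
4: ✓ CMP  NZCV=0000
5: · SUBVS
6: · SUBEQ
7: · ADDLT
8: ✓ CMP  NZCV=1001
9: ✓ SUBGE  r1←0x1a
10: ✓ MOVNE  r4←0xb3
11: ✓ SUBVS  r0←0x0a

EXEC = [2,9,10,11]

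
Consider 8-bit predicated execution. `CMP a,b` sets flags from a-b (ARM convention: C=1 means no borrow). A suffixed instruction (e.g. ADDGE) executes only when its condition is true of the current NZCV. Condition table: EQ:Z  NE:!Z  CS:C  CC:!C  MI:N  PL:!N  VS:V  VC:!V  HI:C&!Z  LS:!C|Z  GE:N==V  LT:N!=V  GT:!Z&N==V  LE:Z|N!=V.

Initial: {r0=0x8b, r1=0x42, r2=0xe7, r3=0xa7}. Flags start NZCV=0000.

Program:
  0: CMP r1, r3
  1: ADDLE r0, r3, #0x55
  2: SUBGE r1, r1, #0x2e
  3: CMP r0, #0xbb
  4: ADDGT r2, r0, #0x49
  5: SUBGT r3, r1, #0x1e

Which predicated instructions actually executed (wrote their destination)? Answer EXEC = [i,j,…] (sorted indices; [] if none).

EXEC = [2]

0: ✓ CMP  NZCV=1001
1: · ADDLE
2: ✓ SUBGE  r1←0x14
3: ✓ CMP  NZCV=1000
4: · ADDGT
5: · SUBGT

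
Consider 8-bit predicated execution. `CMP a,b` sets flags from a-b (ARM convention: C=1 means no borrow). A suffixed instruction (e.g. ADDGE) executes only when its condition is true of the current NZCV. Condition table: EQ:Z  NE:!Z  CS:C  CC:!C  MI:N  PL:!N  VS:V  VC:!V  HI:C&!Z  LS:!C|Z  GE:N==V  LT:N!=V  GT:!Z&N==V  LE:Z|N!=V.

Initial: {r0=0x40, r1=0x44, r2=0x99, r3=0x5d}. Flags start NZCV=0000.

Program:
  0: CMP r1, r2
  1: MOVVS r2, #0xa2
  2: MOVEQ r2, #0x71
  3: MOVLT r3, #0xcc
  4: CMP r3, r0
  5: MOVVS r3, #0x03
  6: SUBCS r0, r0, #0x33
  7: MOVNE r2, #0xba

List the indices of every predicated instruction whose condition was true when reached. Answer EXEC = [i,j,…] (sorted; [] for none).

EXEC = [1,6,7]

[0] flags=1001 → (cmp)
[1] flags=1001 VS?T → r2=0xa2
[2] flags=1001 EQ?F → skip
[3] flags=1001 LT?F → skip
[4] flags=0010 → (cmp)
[5] flags=0010 VS?F → skip
[6] flags=0010 CS?T → r0=0x0d
[7] flags=0010 NE?T → r2=0xba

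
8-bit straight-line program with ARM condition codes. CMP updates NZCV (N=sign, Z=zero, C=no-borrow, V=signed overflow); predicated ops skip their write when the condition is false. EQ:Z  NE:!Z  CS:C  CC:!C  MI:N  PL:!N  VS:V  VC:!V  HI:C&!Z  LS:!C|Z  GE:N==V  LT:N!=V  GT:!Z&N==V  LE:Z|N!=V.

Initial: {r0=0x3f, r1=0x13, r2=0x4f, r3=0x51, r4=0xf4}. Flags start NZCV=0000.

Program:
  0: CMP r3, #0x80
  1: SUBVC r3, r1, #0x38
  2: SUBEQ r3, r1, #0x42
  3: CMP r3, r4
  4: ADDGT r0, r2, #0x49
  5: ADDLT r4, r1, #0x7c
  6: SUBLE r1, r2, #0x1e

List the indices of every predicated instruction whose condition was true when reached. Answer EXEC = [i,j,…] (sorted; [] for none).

EXEC = [4]

0: ✓ CMP  NZCV=1001
1: · SUBVC
2: · SUBEQ
3: ✓ CMP  NZCV=0000
4: ✓ ADDGT  r0←0x98
5: · ADDLT
6: · SUBLE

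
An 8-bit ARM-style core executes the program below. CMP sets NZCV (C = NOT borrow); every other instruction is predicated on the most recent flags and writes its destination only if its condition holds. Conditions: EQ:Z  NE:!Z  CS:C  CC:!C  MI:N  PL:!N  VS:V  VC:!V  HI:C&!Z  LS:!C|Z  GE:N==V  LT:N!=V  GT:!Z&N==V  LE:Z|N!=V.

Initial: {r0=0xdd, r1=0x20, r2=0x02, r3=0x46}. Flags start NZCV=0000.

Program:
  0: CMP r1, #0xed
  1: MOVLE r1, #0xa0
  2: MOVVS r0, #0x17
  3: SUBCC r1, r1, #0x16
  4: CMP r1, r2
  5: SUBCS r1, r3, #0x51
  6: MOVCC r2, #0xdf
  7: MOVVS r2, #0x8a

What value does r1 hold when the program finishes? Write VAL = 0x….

0: ✓ CMP  NZCV=0000
1: · MOVLE
2: · MOVVS
3: ✓ SUBCC  r1←0x0a
4: ✓ CMP  NZCV=0010
5: ✓ SUBCS  r1←0xf5
6: · MOVCC
7: · MOVVS

VAL = 0xf5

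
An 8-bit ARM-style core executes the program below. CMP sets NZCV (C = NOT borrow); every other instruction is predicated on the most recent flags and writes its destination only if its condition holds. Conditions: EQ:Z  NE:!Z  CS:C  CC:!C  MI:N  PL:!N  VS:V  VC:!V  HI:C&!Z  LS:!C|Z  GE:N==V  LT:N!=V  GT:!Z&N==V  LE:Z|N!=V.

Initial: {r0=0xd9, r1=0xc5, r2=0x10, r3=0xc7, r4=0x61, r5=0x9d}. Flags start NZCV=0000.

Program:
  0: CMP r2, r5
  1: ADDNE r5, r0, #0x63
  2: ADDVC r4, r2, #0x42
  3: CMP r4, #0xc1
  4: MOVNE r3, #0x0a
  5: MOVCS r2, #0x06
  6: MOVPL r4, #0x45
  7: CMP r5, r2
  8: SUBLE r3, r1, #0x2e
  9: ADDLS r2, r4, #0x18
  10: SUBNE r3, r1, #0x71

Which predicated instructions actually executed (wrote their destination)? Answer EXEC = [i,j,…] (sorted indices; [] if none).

EXEC = [1,2,4,10]

[0] flags=0000 → (cmp)
[1] flags=0000 NE?T → r5=0x3c
[2] flags=0000 VC?T → r4=0x52
[3] flags=1001 → (cmp)
[4] flags=1001 NE?T → r3=0x0a
[5] flags=1001 CS?F → skip
[6] flags=1001 PL?F → skip
[7] flags=0010 → (cmp)
[8] flags=0010 LE?F → skip
[9] flags=0010 LS?F → skip
[10] flags=0010 NE?T → r3=0x54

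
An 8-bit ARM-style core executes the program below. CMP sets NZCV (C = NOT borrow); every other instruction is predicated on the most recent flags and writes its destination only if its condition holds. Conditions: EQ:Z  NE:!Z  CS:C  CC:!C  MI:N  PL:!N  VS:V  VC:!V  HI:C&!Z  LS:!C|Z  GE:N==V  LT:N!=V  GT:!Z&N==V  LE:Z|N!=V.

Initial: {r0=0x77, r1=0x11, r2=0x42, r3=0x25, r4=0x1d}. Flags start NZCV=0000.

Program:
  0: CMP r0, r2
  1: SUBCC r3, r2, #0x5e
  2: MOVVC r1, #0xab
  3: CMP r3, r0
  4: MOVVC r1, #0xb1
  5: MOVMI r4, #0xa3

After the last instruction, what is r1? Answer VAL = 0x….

[0] flags=0010 → (cmp)
[1] flags=0010 CC?F → skip
[2] flags=0010 VC?T → r1=0xab
[3] flags=1000 → (cmp)
[4] flags=1000 VC?T → r1=0xb1
[5] flags=1000 MI?T → r4=0xa3

VAL = 0xb1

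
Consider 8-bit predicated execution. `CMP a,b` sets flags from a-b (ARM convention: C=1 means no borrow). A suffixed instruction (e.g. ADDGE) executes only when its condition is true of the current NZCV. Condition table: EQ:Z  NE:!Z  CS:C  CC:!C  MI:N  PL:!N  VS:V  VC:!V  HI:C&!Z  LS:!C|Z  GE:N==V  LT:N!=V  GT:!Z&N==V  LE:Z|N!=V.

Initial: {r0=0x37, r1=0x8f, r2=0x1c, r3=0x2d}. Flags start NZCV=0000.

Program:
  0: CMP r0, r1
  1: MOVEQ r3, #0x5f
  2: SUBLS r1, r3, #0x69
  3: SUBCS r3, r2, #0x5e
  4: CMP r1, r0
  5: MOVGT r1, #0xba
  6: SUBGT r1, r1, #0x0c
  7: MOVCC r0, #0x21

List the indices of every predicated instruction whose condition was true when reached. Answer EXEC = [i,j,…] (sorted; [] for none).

[0] flags=1001 → (cmp)
[1] flags=1001 EQ?F → skip
[2] flags=1001 LS?T → r1=0xc4
[3] flags=1001 CS?F → skip
[4] flags=1010 → (cmp)
[5] flags=1010 GT?F → skip
[6] flags=1010 GT?F → skip
[7] flags=1010 CC?F → skip

EXEC = [2]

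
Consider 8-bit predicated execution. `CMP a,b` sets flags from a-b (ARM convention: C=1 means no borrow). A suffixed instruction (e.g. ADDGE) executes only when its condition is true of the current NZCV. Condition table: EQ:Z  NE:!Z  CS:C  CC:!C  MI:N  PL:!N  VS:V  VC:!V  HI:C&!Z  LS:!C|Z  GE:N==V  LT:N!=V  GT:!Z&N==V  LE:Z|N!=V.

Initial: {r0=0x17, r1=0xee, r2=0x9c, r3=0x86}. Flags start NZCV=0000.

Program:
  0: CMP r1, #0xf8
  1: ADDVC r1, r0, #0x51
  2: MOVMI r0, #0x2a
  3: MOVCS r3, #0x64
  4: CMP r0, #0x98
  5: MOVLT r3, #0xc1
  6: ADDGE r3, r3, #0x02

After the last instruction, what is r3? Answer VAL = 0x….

VAL = 0x88

0: ✓ CMP  NZCV=1000
1: ✓ ADDVC  r1←0x68
2: ✓ MOVMI  r0←0x2a
3: · MOVCS
4: ✓ CMP  NZCV=1001
5: · MOVLT
6: ✓ ADDGE  r3←0x88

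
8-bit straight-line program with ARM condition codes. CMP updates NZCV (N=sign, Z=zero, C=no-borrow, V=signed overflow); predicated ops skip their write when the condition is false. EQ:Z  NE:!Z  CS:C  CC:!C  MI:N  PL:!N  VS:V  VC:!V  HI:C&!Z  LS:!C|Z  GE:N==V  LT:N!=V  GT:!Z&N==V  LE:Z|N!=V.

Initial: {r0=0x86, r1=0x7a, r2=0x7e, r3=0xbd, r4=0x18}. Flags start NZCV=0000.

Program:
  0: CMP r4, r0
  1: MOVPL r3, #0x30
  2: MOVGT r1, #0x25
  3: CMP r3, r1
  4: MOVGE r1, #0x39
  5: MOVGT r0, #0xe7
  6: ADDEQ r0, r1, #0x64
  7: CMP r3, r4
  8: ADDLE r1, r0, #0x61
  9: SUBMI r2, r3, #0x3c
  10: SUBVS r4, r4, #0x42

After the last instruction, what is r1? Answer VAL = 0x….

0: ✓ CMP  NZCV=1001
1: · MOVPL
2: ✓ MOVGT  r1←0x25
3: ✓ CMP  NZCV=1010
4: · MOVGE
5: · MOVGT
6: · ADDEQ
7: ✓ CMP  NZCV=1010
8: ✓ ADDLE  r1←0xe7
9: ✓ SUBMI  r2←0x81
10: · SUBVS

VAL = 0xe7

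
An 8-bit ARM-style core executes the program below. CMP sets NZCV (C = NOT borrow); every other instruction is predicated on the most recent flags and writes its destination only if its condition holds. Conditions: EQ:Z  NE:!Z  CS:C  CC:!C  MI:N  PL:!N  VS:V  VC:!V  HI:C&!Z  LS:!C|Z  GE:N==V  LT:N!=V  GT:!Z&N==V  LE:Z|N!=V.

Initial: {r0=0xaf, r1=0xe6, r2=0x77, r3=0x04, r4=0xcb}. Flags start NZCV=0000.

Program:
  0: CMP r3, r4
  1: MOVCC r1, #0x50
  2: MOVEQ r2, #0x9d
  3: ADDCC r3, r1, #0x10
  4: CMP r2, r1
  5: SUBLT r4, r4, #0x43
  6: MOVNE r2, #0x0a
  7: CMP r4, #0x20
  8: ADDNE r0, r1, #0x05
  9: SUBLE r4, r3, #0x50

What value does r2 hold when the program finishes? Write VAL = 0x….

[0] flags=0000 → (cmp)
[1] flags=0000 CC?T → r1=0x50
[2] flags=0000 EQ?F → skip
[3] flags=0000 CC?T → r3=0x60
[4] flags=0010 → (cmp)
[5] flags=0010 LT?F → skip
[6] flags=0010 NE?T → r2=0x0a
[7] flags=1010 → (cmp)
[8] flags=1010 NE?T → r0=0x55
[9] flags=1010 LE?T → r4=0x10

VAL = 0x0a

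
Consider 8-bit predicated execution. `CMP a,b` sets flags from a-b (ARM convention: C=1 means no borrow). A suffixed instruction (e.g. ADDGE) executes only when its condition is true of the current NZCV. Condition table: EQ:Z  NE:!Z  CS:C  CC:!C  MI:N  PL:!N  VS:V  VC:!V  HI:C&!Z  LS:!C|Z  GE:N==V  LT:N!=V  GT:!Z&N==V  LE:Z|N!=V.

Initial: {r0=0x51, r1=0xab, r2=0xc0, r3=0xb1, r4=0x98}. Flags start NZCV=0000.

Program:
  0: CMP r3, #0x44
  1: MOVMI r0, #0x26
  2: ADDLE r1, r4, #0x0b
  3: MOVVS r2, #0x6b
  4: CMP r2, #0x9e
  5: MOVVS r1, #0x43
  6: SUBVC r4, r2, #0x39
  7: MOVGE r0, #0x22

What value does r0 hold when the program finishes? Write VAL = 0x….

0: ✓ CMP  NZCV=0011
1: · MOVMI
2: ✓ ADDLE  r1←0xa3
3: ✓ MOVVS  r2←0x6b
4: ✓ CMP  NZCV=1001
5: ✓ MOVVS  r1←0x43
6: · SUBVC
7: ✓ MOVGE  r0←0x22

VAL = 0x22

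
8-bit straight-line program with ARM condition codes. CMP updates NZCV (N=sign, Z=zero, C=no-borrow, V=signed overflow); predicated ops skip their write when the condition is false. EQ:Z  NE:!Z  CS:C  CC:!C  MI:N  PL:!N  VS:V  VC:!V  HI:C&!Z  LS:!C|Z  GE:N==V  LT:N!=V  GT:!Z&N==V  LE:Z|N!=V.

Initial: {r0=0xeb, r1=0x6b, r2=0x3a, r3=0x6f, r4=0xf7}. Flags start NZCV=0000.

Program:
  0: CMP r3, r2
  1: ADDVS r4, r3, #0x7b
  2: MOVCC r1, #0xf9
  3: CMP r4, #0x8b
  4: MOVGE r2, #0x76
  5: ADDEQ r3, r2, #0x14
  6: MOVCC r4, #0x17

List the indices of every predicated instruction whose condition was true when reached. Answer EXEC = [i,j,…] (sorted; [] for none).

[0] flags=0010 → (cmp)
[1] flags=0010 VS?F → skip
[2] flags=0010 CC?F → skip
[3] flags=0010 → (cmp)
[4] flags=0010 GE?T → r2=0x76
[5] flags=0010 EQ?F → skip
[6] flags=0010 CC?F → skip

EXEC = [4]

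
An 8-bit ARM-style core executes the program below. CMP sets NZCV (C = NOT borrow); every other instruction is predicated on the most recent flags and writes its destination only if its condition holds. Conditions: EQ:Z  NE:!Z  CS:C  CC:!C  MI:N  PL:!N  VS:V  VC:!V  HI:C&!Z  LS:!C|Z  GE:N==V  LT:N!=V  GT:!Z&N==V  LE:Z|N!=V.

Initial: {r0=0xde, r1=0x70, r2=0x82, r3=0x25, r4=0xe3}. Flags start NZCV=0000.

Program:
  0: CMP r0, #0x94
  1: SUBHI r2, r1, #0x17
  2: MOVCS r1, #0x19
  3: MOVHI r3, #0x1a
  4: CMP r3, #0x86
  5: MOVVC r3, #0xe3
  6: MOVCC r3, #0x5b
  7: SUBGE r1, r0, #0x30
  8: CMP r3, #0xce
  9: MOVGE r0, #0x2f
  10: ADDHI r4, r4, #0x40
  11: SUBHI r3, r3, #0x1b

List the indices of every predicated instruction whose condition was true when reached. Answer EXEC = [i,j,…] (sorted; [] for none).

[0] flags=0010 → (cmp)
[1] flags=0010 HI?T → r2=0x59
[2] flags=0010 CS?T → r1=0x19
[3] flags=0010 HI?T → r3=0x1a
[4] flags=1001 → (cmp)
[5] flags=1001 VC?F → skip
[6] flags=1001 CC?T → r3=0x5b
[7] flags=1001 GE?T → r1=0xae
[8] flags=1001 → (cmp)
[9] flags=1001 GE?T → r0=0x2f
[10] flags=1001 HI?F → skip
[11] flags=1001 HI?F → skip

EXEC = [1,2,3,6,7,9]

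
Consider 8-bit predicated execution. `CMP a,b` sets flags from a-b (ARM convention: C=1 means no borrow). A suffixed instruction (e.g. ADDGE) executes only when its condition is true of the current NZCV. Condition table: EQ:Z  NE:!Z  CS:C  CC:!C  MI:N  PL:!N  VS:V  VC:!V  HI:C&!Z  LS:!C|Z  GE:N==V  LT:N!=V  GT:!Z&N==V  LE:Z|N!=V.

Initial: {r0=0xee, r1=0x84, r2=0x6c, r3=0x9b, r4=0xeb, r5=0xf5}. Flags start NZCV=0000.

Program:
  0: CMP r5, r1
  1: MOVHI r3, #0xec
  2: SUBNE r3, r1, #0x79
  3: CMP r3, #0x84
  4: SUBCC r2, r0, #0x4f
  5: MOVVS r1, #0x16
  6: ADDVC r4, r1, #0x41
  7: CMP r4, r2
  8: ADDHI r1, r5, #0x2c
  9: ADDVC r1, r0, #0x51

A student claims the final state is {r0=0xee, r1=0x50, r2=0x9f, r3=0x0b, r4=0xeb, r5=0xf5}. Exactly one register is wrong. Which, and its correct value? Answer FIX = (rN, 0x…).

0: ✓ CMP  NZCV=0010
1: ✓ MOVHI  r3←0xec
2: ✓ SUBNE  r3←0x0b
3: ✓ CMP  NZCV=1001
4: ✓ SUBCC  r2←0x9f
5: ✓ MOVVS  r1←0x16
6: · ADDVC
7: ✓ CMP  NZCV=0010
8: ✓ ADDHI  r1←0x21
9: ✓ ADDVC  r1←0x3f

FIX = (r1, 0x3f)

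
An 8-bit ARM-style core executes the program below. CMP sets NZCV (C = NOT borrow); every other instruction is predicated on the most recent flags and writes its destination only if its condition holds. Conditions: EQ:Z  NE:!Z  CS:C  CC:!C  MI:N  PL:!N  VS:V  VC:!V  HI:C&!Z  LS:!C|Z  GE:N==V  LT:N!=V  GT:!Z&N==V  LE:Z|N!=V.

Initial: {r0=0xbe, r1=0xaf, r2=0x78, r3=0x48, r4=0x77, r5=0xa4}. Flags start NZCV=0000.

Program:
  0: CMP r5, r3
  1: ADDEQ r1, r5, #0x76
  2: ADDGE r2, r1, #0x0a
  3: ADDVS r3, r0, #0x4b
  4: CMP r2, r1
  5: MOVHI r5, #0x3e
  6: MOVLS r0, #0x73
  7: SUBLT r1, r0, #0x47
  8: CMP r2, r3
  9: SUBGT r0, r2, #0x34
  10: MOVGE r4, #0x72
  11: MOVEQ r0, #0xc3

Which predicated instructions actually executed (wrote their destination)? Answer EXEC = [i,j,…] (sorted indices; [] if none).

EXEC = [3,6,9,10]

[0] flags=0011 → (cmp)
[1] flags=0011 EQ?F → skip
[2] flags=0011 GE?F → skip
[3] flags=0011 VS?T → r3=0x09
[4] flags=1001 → (cmp)
[5] flags=1001 HI?F → skip
[6] flags=1001 LS?T → r0=0x73
[7] flags=1001 LT?F → skip
[8] flags=0010 → (cmp)
[9] flags=0010 GT?T → r0=0x44
[10] flags=0010 GE?T → r4=0x72
[11] flags=0010 EQ?F → skip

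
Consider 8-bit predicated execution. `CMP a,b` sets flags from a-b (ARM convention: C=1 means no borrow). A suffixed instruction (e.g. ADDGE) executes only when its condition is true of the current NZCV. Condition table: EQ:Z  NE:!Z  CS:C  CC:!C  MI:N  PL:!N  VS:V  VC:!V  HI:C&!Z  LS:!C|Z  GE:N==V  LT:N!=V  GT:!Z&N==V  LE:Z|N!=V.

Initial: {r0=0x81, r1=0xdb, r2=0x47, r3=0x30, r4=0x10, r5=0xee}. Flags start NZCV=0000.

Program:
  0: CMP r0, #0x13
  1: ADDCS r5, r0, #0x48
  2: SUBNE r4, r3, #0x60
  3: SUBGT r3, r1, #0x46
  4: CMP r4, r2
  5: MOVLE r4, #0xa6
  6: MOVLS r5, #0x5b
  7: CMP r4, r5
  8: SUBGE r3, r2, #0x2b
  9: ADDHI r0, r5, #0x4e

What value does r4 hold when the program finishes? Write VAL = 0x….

0: ✓ CMP  NZCV=0011
1: ✓ ADDCS  r5←0xc9
2: ✓ SUBNE  r4←0xd0
3: · SUBGT
4: ✓ CMP  NZCV=1010
5: ✓ MOVLE  r4←0xa6
6: · MOVLS
7: ✓ CMP  NZCV=1000
8: · SUBGE
9: · ADDHI

VAL = 0xa6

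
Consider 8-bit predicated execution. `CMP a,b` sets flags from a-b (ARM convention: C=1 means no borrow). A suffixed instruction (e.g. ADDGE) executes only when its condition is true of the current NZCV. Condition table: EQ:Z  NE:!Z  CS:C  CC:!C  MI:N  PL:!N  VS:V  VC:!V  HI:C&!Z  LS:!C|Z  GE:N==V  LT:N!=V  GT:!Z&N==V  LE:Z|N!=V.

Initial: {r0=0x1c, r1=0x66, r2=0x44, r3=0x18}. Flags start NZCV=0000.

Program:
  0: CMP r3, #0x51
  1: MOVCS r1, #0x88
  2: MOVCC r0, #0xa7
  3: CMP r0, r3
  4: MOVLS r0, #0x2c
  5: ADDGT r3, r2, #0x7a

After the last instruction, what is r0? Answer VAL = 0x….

VAL = 0xa7

[0] flags=1000 → (cmp)
[1] flags=1000 CS?F → skip
[2] flags=1000 CC?T → r0=0xa7
[3] flags=1010 → (cmp)
[4] flags=1010 LS?F → skip
[5] flags=1010 GT?F → skip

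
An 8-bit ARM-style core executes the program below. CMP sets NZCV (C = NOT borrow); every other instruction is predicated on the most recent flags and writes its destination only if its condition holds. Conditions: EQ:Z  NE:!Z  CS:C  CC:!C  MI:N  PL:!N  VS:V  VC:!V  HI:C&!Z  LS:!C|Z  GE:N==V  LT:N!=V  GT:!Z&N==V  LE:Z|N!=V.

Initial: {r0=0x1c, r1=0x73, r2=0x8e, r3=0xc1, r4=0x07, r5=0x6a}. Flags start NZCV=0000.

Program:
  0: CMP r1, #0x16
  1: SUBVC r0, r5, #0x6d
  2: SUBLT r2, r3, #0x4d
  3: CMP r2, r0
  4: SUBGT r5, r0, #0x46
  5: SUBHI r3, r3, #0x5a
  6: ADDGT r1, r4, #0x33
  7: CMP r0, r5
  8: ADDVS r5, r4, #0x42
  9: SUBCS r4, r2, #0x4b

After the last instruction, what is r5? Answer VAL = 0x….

VAL = 0x6a

0: ✓ CMP  NZCV=0010
1: ✓ SUBVC  r0←0xfd
2: · SUBLT
3: ✓ CMP  NZCV=1000
4: · SUBGT
5: · SUBHI
6: · ADDGT
7: ✓ CMP  NZCV=1010
8: · ADDVS
9: ✓ SUBCS  r4←0x43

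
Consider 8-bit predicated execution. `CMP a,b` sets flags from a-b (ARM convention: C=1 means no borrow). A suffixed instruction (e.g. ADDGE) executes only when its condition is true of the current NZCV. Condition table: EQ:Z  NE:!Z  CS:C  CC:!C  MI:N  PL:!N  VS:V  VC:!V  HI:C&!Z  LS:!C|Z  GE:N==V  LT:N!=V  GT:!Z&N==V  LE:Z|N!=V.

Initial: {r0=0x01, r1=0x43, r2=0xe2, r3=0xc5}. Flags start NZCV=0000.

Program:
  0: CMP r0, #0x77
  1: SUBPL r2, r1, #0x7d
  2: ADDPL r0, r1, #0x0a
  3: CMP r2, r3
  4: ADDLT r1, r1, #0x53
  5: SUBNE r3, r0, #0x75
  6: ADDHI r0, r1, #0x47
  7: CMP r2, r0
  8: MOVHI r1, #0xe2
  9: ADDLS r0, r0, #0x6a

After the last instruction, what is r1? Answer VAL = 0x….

0: ✓ CMP  NZCV=1000
1: · SUBPL
2: · ADDPL
3: ✓ CMP  NZCV=0010
4: · ADDLT
5: ✓ SUBNE  r3←0x8c
6: ✓ ADDHI  r0←0x8a
7: ✓ CMP  NZCV=0010
8: ✓ MOVHI  r1←0xe2
9: · ADDLS

VAL = 0xe2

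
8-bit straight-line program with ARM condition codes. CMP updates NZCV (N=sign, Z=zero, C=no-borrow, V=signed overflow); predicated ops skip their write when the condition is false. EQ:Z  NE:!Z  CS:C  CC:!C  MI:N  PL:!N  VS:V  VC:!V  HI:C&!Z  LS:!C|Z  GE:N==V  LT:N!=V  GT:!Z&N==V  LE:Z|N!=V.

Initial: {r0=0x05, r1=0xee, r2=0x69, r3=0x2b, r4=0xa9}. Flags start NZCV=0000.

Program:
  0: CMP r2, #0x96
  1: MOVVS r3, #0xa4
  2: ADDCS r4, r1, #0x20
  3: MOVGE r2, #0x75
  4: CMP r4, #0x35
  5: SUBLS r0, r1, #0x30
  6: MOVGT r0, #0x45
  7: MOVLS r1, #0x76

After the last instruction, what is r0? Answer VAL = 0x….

VAL = 0x05

0: ✓ CMP  NZCV=1001
1: ✓ MOVVS  r3←0xa4
2: · ADDCS
3: ✓ MOVGE  r2←0x75
4: ✓ CMP  NZCV=0011
5: · SUBLS
6: · MOVGT
7: · MOVLS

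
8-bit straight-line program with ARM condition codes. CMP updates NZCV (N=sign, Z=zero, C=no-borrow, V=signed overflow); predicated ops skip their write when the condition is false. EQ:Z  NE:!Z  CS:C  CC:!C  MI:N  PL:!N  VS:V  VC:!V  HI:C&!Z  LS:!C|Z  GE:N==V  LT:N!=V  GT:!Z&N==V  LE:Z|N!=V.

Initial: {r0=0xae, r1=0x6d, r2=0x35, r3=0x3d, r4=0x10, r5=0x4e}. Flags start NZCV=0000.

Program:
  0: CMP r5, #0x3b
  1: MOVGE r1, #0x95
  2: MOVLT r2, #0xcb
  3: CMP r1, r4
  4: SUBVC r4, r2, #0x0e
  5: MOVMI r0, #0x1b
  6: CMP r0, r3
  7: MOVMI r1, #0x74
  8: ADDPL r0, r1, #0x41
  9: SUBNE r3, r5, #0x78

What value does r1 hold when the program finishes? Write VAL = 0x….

VAL = 0x74

[0] flags=0010 → (cmp)
[1] flags=0010 GE?T → r1=0x95
[2] flags=0010 LT?F → skip
[3] flags=1010 → (cmp)
[4] flags=1010 VC?T → r4=0x27
[5] flags=1010 MI?T → r0=0x1b
[6] flags=1000 → (cmp)
[7] flags=1000 MI?T → r1=0x74
[8] flags=1000 PL?F → skip
[9] flags=1000 NE?T → r3=0xd6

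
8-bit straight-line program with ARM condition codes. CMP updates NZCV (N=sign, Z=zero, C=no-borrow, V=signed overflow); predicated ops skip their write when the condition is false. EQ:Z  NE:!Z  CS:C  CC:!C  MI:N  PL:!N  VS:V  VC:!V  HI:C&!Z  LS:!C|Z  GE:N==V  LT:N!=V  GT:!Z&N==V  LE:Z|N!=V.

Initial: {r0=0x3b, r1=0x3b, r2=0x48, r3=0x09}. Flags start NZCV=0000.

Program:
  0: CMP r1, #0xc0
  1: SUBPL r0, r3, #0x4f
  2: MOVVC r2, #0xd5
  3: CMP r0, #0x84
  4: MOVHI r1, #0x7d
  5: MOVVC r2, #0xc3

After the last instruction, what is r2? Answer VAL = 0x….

VAL = 0xc3

[0] flags=0000 → (cmp)
[1] flags=0000 PL?T → r0=0xba
[2] flags=0000 VC?T → r2=0xd5
[3] flags=0010 → (cmp)
[4] flags=0010 HI?T → r1=0x7d
[5] flags=0010 VC?T → r2=0xc3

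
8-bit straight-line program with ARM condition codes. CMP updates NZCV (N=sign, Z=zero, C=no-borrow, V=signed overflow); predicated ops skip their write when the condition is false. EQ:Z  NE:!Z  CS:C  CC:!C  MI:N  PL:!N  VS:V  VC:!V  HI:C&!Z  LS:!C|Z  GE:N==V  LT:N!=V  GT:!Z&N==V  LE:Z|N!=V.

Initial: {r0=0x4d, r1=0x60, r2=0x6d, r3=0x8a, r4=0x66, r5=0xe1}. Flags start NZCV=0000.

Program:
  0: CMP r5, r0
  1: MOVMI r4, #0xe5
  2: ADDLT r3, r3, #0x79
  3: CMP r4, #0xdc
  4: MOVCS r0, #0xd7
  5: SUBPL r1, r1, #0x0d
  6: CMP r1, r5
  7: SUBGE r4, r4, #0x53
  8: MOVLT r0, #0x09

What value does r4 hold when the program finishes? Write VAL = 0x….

[0] flags=1010 → (cmp)
[1] flags=1010 MI?T → r4=0xe5
[2] flags=1010 LT?T → r3=0x03
[3] flags=0010 → (cmp)
[4] flags=0010 CS?T → r0=0xd7
[5] flags=0010 PL?T → r1=0x53
[6] flags=0000 → (cmp)
[7] flags=0000 GE?T → r4=0x92
[8] flags=0000 LT?F → skip

VAL = 0x92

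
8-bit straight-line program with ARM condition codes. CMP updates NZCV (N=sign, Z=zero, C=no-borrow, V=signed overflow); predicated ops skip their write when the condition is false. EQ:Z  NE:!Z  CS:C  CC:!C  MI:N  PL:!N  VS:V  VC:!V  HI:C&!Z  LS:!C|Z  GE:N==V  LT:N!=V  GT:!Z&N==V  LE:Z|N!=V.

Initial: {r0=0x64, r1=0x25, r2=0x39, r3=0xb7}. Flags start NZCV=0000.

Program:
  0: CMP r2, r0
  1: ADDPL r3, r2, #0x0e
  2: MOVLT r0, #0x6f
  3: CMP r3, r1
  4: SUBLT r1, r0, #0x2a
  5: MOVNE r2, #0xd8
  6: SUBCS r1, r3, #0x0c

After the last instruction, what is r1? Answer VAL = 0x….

[0] flags=1000 → (cmp)
[1] flags=1000 PL?F → skip
[2] flags=1000 LT?T → r0=0x6f
[3] flags=1010 → (cmp)
[4] flags=1010 LT?T → r1=0x45
[5] flags=1010 NE?T → r2=0xd8
[6] flags=1010 CS?T → r1=0xab

VAL = 0xab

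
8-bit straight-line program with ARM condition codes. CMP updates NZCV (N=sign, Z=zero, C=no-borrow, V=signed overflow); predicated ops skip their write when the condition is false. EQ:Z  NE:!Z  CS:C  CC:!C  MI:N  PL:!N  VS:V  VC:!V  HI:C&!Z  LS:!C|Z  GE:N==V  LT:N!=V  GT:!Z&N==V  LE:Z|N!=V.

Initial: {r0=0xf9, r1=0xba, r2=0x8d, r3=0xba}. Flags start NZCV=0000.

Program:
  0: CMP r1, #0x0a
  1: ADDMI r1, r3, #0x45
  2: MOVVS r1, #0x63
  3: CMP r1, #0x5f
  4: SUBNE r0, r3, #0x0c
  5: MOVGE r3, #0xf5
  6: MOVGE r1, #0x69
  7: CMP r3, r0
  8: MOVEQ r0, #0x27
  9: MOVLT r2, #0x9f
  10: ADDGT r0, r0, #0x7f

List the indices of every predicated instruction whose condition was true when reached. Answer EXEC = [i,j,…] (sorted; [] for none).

EXEC = [1,4,10]

[0] flags=1010 → (cmp)
[1] flags=1010 MI?T → r1=0xff
[2] flags=1010 VS?F → skip
[3] flags=1010 → (cmp)
[4] flags=1010 NE?T → r0=0xae
[5] flags=1010 GE?F → skip
[6] flags=1010 GE?F → skip
[7] flags=0010 → (cmp)
[8] flags=0010 EQ?F → skip
[9] flags=0010 LT?F → skip
[10] flags=0010 GT?T → r0=0x2d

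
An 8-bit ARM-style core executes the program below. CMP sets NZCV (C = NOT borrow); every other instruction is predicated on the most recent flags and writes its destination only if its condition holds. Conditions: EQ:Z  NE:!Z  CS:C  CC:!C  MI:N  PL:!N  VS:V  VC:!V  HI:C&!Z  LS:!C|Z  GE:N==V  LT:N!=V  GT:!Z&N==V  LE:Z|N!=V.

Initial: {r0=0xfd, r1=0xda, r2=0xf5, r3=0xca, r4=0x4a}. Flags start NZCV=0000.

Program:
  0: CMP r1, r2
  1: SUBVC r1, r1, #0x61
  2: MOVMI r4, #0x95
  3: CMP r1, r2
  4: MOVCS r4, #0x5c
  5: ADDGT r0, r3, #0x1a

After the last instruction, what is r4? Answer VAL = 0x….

VAL = 0x95

0: ✓ CMP  NZCV=1000
1: ✓ SUBVC  r1←0x79
2: ✓ MOVMI  r4←0x95
3: ✓ CMP  NZCV=1001
4: · MOVCS
5: ✓ ADDGT  r0←0xe4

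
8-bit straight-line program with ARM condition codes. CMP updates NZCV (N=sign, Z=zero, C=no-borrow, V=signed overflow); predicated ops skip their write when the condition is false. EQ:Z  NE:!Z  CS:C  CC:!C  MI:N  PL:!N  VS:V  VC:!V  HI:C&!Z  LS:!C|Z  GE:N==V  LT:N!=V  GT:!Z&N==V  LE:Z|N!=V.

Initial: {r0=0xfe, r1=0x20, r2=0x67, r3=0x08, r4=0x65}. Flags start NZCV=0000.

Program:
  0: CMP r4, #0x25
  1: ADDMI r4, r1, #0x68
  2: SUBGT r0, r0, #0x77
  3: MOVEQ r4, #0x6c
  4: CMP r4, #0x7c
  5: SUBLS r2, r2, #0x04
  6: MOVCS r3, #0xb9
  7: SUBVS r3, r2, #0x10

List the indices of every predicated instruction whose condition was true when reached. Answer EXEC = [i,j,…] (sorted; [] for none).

EXEC = [2,5]

[0] flags=0010 → (cmp)
[1] flags=0010 MI?F → skip
[2] flags=0010 GT?T → r0=0x87
[3] flags=0010 EQ?F → skip
[4] flags=1000 → (cmp)
[5] flags=1000 LS?T → r2=0x63
[6] flags=1000 CS?F → skip
[7] flags=1000 VS?F → skip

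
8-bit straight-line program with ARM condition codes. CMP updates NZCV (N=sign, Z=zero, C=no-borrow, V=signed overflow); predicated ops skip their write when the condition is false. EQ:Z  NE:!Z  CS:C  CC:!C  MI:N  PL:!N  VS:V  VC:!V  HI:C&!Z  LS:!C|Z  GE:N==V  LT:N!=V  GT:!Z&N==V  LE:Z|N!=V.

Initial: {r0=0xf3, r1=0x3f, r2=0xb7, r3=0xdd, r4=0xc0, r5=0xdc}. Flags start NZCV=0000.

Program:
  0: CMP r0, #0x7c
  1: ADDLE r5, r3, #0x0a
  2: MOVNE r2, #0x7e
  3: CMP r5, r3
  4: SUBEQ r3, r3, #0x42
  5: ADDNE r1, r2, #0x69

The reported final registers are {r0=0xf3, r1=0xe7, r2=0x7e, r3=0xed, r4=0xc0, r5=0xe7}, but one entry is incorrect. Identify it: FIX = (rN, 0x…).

[0] flags=0011 → (cmp)
[1] flags=0011 LE?T → r5=0xe7
[2] flags=0011 NE?T → r2=0x7e
[3] flags=0010 → (cmp)
[4] flags=0010 EQ?F → skip
[5] flags=0010 NE?T → r1=0xe7

FIX = (r3, 0xdd)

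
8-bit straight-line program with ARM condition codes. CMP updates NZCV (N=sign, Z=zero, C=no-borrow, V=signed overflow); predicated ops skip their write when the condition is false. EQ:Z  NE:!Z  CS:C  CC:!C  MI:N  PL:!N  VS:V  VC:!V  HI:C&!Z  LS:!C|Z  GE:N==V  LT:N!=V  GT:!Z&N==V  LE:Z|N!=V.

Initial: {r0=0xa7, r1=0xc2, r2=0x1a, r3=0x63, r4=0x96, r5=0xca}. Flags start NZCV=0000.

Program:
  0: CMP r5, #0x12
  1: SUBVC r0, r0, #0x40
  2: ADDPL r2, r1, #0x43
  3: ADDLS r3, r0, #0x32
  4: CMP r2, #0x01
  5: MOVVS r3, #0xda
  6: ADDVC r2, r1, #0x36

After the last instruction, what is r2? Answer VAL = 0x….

VAL = 0xf8

[0] flags=1010 → (cmp)
[1] flags=1010 VC?T → r0=0x67
[2] flags=1010 PL?F → skip
[3] flags=1010 LS?F → skip
[4] flags=0010 → (cmp)
[5] flags=0010 VS?F → skip
[6] flags=0010 VC?T → r2=0xf8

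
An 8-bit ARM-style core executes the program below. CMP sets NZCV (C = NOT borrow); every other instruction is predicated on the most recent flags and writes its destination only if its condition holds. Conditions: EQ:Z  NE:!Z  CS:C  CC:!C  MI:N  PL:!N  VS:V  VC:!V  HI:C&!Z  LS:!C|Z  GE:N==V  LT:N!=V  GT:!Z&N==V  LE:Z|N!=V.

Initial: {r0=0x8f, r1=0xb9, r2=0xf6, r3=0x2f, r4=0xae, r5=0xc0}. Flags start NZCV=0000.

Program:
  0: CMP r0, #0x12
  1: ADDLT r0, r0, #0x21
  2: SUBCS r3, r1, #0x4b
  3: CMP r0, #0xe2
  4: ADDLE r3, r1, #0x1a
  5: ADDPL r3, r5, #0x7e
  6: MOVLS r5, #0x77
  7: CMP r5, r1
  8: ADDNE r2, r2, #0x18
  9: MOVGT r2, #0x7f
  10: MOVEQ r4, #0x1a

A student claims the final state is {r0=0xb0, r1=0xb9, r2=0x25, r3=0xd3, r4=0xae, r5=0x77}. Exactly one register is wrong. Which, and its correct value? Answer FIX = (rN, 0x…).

[0] flags=0011 → (cmp)
[1] flags=0011 LT?T → r0=0xb0
[2] flags=0011 CS?T → r3=0x6e
[3] flags=1000 → (cmp)
[4] flags=1000 LE?T → r3=0xd3
[5] flags=1000 PL?F → skip
[6] flags=1000 LS?T → r5=0x77
[7] flags=1001 → (cmp)
[8] flags=1001 NE?T → r2=0x0e
[9] flags=1001 GT?T → r2=0x7f
[10] flags=1001 EQ?F → skip

FIX = (r2, 0x7f)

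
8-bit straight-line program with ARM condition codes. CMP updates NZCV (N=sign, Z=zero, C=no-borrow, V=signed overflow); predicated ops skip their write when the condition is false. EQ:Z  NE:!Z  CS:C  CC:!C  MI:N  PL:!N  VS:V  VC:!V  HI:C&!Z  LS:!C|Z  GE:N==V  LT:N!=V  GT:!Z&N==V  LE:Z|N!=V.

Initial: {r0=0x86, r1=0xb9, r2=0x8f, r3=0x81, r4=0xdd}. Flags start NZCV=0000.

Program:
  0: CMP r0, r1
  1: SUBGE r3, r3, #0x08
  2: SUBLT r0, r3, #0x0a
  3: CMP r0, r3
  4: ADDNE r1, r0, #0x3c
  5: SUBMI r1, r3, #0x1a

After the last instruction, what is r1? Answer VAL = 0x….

[0] flags=1000 → (cmp)
[1] flags=1000 GE?F → skip
[2] flags=1000 LT?T → r0=0x77
[3] flags=1001 → (cmp)
[4] flags=1001 NE?T → r1=0xb3
[5] flags=1001 MI?T → r1=0x67

VAL = 0x67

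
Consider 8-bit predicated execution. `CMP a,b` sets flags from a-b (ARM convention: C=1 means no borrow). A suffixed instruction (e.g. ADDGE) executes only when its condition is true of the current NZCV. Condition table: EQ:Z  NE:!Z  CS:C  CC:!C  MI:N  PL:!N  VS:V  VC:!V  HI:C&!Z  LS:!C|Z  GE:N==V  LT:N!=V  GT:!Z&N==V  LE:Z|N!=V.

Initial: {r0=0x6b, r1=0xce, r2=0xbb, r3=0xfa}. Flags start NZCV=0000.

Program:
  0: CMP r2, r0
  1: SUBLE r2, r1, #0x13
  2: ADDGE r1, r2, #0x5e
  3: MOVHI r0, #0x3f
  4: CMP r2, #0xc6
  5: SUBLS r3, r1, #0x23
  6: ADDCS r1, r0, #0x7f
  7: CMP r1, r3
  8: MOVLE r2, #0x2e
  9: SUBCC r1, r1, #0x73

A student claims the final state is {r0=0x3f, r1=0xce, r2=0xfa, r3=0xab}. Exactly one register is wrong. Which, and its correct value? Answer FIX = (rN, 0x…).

0: ✓ CMP  NZCV=0011
1: ✓ SUBLE  r2←0xbb
2: · ADDGE
3: ✓ MOVHI  r0←0x3f
4: ✓ CMP  NZCV=1000
5: ✓ SUBLS  r3←0xab
6: · ADDCS
7: ✓ CMP  NZCV=0010
8: · MOVLE
9: · SUBCC

FIX = (r2, 0xbb)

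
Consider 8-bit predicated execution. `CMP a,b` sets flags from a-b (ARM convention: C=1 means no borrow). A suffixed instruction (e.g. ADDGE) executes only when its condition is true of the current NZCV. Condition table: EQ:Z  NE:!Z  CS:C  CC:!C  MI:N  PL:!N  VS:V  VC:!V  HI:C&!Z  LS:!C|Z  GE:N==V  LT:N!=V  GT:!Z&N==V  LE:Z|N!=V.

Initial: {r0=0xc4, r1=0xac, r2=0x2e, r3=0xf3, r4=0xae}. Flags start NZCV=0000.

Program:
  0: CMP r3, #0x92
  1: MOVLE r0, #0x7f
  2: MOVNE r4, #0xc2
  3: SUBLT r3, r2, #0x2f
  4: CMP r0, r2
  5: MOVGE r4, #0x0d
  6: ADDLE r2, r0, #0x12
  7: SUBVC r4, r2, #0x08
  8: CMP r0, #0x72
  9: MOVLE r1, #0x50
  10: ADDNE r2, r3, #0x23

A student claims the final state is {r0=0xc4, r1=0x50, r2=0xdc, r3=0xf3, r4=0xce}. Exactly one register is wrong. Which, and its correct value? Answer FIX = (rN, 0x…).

FIX = (r2, 0x16)

[0] flags=0010 → (cmp)
[1] flags=0010 LE?F → skip
[2] flags=0010 NE?T → r4=0xc2
[3] flags=0010 LT?F → skip
[4] flags=1010 → (cmp)
[5] flags=1010 GE?F → skip
[6] flags=1010 LE?T → r2=0xd6
[7] flags=1010 VC?T → r4=0xce
[8] flags=0011 → (cmp)
[9] flags=0011 LE?T → r1=0x50
[10] flags=0011 NE?T → r2=0x16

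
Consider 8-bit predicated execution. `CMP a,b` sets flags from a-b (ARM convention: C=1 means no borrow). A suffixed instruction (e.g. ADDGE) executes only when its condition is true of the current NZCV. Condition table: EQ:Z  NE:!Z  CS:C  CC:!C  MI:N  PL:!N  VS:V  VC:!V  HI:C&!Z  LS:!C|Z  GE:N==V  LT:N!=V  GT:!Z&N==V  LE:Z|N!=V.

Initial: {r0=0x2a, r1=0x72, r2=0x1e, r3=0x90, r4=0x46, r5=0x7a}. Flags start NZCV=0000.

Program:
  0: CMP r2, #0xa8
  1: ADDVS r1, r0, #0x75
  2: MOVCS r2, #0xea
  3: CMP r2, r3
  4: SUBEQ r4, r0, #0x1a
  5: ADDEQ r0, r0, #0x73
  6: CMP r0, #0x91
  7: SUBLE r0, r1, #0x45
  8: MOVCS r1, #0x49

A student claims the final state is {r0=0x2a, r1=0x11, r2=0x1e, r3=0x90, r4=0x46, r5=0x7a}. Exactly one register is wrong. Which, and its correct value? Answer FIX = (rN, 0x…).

FIX = (r1, 0x72)

0: ✓ CMP  NZCV=0000
1: · ADDVS
2: · MOVCS
3: ✓ CMP  NZCV=1001
4: · SUBEQ
5: · ADDEQ
6: ✓ CMP  NZCV=1001
7: · SUBLE
8: · MOVCS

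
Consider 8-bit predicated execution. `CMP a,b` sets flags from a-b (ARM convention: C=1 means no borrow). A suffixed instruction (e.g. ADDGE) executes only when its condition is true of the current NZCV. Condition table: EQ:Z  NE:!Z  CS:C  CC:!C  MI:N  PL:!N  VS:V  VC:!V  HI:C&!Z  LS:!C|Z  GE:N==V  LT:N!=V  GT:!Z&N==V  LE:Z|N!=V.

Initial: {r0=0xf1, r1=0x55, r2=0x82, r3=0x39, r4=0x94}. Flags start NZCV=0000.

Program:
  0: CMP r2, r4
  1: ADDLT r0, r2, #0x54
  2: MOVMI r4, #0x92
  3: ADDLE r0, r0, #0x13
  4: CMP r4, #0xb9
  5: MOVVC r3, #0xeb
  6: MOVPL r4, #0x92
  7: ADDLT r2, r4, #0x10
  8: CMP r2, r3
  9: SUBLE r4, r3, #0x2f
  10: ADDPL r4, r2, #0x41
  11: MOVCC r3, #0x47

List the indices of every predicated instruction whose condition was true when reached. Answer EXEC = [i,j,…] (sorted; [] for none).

0: ✓ CMP  NZCV=1000
1: ✓ ADDLT  r0←0xd6
2: ✓ MOVMI  r4←0x92
3: ✓ ADDLE  r0←0xe9
4: ✓ CMP  NZCV=1000
5: ✓ MOVVC  r3←0xeb
6: · MOVPL
7: ✓ ADDLT  r2←0xa2
8: ✓ CMP  NZCV=1000
9: ✓ SUBLE  r4←0xbc
10: · ADDPL
11: ✓ MOVCC  r3←0x47

EXEC = [1,2,3,5,7,9,11]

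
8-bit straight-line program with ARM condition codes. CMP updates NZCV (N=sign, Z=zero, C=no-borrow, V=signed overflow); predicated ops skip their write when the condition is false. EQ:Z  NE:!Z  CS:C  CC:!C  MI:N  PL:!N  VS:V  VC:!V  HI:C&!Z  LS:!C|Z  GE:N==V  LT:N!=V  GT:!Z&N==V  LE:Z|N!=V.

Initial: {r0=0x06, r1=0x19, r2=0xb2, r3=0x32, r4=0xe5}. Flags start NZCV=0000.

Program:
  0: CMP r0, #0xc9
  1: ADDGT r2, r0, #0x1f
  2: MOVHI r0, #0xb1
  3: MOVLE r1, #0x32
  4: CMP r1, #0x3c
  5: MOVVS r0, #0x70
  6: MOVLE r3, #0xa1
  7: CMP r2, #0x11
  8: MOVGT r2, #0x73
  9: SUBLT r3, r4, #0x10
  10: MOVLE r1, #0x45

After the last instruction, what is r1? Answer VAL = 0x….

0: ✓ CMP  NZCV=0000
1: ✓ ADDGT  r2←0x25
2: · MOVHI
3: · MOVLE
4: ✓ CMP  NZCV=1000
5: · MOVVS
6: ✓ MOVLE  r3←0xa1
7: ✓ CMP  NZCV=0010
8: ✓ MOVGT  r2←0x73
9: · SUBLT
10: · MOVLE

VAL = 0x19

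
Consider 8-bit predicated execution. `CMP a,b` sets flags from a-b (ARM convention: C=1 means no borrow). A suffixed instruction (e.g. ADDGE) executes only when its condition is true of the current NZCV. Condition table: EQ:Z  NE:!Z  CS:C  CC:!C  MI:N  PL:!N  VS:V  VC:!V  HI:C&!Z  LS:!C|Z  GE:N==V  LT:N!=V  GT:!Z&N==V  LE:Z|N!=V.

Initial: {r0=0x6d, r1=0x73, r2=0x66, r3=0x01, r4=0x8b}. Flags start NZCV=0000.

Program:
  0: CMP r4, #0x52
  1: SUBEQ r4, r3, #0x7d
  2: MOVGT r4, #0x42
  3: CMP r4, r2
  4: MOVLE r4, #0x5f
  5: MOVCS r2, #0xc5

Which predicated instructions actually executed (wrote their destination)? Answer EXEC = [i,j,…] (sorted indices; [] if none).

0: ✓ CMP  NZCV=0011
1: · SUBEQ
2: · MOVGT
3: ✓ CMP  NZCV=0011
4: ✓ MOVLE  r4←0x5f
5: ✓ MOVCS  r2←0xc5

EXEC = [4,5]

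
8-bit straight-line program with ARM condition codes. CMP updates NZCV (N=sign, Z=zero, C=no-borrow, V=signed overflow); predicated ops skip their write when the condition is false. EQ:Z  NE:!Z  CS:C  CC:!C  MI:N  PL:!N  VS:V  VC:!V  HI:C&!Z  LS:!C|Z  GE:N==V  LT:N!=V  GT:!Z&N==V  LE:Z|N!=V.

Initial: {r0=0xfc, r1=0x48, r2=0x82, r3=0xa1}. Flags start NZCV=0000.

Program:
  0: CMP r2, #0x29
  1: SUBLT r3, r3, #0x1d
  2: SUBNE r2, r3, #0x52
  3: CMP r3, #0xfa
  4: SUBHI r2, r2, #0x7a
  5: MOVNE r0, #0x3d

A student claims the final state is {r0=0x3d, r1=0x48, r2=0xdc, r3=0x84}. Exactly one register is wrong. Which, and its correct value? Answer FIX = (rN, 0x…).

0: ✓ CMP  NZCV=0011
1: ✓ SUBLT  r3←0x84
2: ✓ SUBNE  r2←0x32
3: ✓ CMP  NZCV=1000
4: · SUBHI
5: ✓ MOVNE  r0←0x3d

FIX = (r2, 0x32)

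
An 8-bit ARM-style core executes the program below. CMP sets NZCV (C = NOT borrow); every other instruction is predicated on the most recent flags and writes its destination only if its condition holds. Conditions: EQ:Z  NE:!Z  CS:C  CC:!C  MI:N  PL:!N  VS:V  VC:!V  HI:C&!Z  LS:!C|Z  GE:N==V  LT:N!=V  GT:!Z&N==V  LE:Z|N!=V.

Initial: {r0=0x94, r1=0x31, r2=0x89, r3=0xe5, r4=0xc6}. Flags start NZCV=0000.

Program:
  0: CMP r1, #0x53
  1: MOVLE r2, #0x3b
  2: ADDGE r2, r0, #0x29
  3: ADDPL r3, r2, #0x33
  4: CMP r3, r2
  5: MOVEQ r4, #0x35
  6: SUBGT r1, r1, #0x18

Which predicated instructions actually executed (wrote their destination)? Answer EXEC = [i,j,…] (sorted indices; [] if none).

EXEC = [1]

0: ✓ CMP  NZCV=1000
1: ✓ MOVLE  r2←0x3b
2: · ADDGE
3: · ADDPL
4: ✓ CMP  NZCV=1010
5: · MOVEQ
6: · SUBGT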